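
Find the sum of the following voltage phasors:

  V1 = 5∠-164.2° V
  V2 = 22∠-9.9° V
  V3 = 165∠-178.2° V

Step 1 — Convert each phasor to rectangular form:
  V1 = 5·(cos(-164.2°) + j·sin(-164.2°)) = -4.811 - j1.361 V
  V2 = 22·(cos(-9.9°) + j·sin(-9.9°)) = 21.67 - j3.782 V
  V3 = 165·(cos(-178.2°) + j·sin(-178.2°)) = -164.9 - j5.183 V
Step 2 — Sum components: V_total = -148.1 - j10.33 V.
Step 3 — Convert to polar: |V_total| = 148.4 V, ∠V_total = -176.0°.

V_total = 148.4∠-176.0° V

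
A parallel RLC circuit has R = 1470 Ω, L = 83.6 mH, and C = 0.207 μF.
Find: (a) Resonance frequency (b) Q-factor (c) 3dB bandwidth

Step 1 — Resonance: ω₀ = 1/√(LC) = 1/√(0.0836·2.07e-07) = 7602 rad/s.
Step 2 — f₀ = ω₀/(2π) = 1210 Hz.
Step 3 — Parallel Q: Q = R/(ω₀L) = 1470/(7602·0.0836) = 2.313.
Step 4 — Bandwidth: Δω = ω₀/Q = 3286 rad/s; BW = Δω/(2π) = 523 Hz.

(a) f₀ = 1210 Hz  (b) Q = 2.313  (c) BW = 523 Hz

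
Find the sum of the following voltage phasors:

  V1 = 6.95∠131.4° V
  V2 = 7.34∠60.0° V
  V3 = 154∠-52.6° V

Step 1 — Convert each phasor to rectangular form:
  V1 = 6.95·(cos(131.4°) + j·sin(131.4°)) = -4.596 + j5.213 V
  V2 = 7.34·(cos(60.0°) + j·sin(60.0°)) = 3.67 + j6.357 V
  V3 = 154·(cos(-52.6°) + j·sin(-52.6°)) = 93.54 - j122.3 V
Step 2 — Sum components: V_total = 92.61 - j110.8 V.
Step 3 — Convert to polar: |V_total| = 144.4 V, ∠V_total = -50.1°.

V_total = 144.4∠-50.1° V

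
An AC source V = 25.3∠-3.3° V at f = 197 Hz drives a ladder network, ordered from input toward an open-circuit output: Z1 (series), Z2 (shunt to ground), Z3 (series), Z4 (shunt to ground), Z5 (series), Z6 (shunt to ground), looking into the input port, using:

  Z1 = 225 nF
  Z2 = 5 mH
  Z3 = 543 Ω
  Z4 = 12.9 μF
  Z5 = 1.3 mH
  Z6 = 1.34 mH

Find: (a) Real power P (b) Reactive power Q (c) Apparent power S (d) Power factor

Step 1 — Angular frequency: ω = 2π·f = 2π·197 = 1238 rad/s.
Step 2 — Component impedances:
  Z1: Z = 1/(jωC) = -j/(ω·C) = 0 - j3591 Ω
  Z2: Z = jωL = j·1238·0.005 = 0 + j6.189 Ω
  Z3: Z = R = 543 Ω
  Z4: Z = 1/(jωC) = -j/(ω·C) = 0 - j62.63 Ω
  Z5: Z = jωL = j·1238·0.0013 = 0 + j1.609 Ω
  Z6: Z = jωL = j·1238·0.00134 = 0 + j1.659 Ω
Step 3 — Ladder network (open output): work backward from the far end, alternating series and parallel combinations. Z_in = 0.07052 - j3584 Ω = 3584∠-90.0° Ω.
Step 4 — Source phasor: V = 25.3∠-3.3° V = 25.26 - j1.456 V.
Step 5 — Current: I = V / Z = 0.0004064 + j0.007047 A = 0.007058∠86.7° A.
Step 6 — Complex power: S = V·I* = 3.513e-06 - j0.1786 VA.
Step 7 — Real power: P = Re(S) = 3.513e-06 W.
Step 8 — Reactive power: Q = Im(S) = -0.1786 VAR.
Step 9 — Apparent power: |S| = 0.1786 VA.
Step 10 — Power factor: PF = P/|S| = 1.967e-05 (leading).

(a) P = 3.513e-06 W  (b) Q = -0.1786 VAR  (c) S = 0.1786 VA  (d) PF = 1.967e-05 (leading)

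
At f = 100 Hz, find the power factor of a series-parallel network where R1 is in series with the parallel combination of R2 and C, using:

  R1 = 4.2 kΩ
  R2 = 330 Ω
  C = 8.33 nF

Step 1 — Angular frequency: ω = 2π·f = 2π·100 = 628.3 rad/s.
Step 2 — Component impedances:
  R1: Z = R = 4200 Ω
  R2: Z = R = 330 Ω
  C: Z = 1/(jωC) = -j/(ω·C) = 0 - j1.911e+05 Ω
Step 3 — Parallel branch: R2 || C = 1/(1/R2 + 1/C) = 330 - j0.57 Ω.
Step 4 — Series with R1: Z_total = R1 + (R2 || C) = 4530 - j0.57 Ω = 4530∠-0.0° Ω.
Step 5 — Power factor: PF = cos(φ) = Re(Z)/|Z| = 4530/4530 = 1.
Step 6 — Type: Im(Z) = -0.57 ⇒ leading (phase φ = -0.0°).

PF = 1 (leading, φ = -0.0°)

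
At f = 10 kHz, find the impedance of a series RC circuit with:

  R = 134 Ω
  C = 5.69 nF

Step 1 — Angular frequency: ω = 2π·f = 2π·1e+04 = 6.283e+04 rad/s.
Step 2 — Component impedances:
  R: Z = R = 134 Ω
  C: Z = 1/(jωC) = -j/(ω·C) = 0 - j2797 Ω
Step 3 — Series combination: Z_total = R + C = 134 - j2797 Ω = 2800∠-87.3° Ω.

Z = 134 - j2797 Ω = 2800∠-87.3° Ω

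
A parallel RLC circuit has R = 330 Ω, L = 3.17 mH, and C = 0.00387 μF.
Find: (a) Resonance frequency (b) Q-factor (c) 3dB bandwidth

Step 1 — Resonance: ω₀ = 1/√(LC) = 1/√(0.00317·3.87e-09) = 2.855e+05 rad/s.
Step 2 — f₀ = ω₀/(2π) = 4.544e+04 Hz.
Step 3 — Parallel Q: Q = R/(ω₀L) = 330/(2.855e+05·0.00317) = 0.3646.
Step 4 — Bandwidth: Δω = ω₀/Q = 7.83e+05 rad/s; BW = Δω/(2π) = 1.246e+05 Hz.

(a) f₀ = 4.544e+04 Hz  (b) Q = 0.3646  (c) BW = 1.246e+05 Hz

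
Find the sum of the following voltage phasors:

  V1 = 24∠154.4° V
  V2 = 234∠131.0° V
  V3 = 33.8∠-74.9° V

Step 1 — Convert each phasor to rectangular form:
  V1 = 24·(cos(154.4°) + j·sin(154.4°)) = -21.64 + j10.37 V
  V2 = 234·(cos(131.0°) + j·sin(131.0°)) = -153.5 + j176.6 V
  V3 = 33.8·(cos(-74.9°) + j·sin(-74.9°)) = 8.805 - j32.63 V
Step 2 — Sum components: V_total = -166.4 + j154.3 V.
Step 3 — Convert to polar: |V_total| = 226.9 V, ∠V_total = 137.1°.

V_total = 226.9∠137.1° V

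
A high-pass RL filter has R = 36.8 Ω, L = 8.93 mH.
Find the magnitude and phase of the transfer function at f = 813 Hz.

Step 1 — Angular frequency: ω = 2π·813 = 5108 rad/s.
Step 2 — Transfer function: H(jω) = jωL/(R + jωL).
Step 3 — Numerator jωL = j·45.62; denominator R + jωL = 36.8 + j45.62.
Step 4 — H = 0.6058 + j0.4887.
Step 5 — Magnitude: |H| = 0.7783 (-2.2 dB); phase: φ = 38.9°.

|H| = 0.7783 (-2.2 dB), φ = 38.9°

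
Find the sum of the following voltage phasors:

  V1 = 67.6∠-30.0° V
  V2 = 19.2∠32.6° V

Step 1 — Convert each phasor to rectangular form:
  V1 = 67.6·(cos(-30.0°) + j·sin(-30.0°)) = 58.54 - j33.8 V
  V2 = 19.2·(cos(32.6°) + j·sin(32.6°)) = 16.18 + j10.34 V
Step 2 — Sum components: V_total = 74.72 - j23.46 V.
Step 3 — Convert to polar: |V_total| = 78.31 V, ∠V_total = -17.4°.

V_total = 78.31∠-17.4° V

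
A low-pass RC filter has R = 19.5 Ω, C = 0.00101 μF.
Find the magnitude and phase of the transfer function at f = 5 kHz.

Step 1 — Angular frequency: ω = 2π·5000 = 3.142e+04 rad/s.
Step 2 — Transfer function: H(jω) = 1/(1 + jωRC).
Step 3 — Denominator: 1 + jωRC = 1 + j·3.142e+04·19.5·1.01e-09 = 1 + j0.0006187.
Step 4 — H = 1 - j0.0006187.
Step 5 — Magnitude: |H| = 1 (-0.0 dB); phase: φ = -0.0°.

|H| = 1 (-0.0 dB), φ = -0.0°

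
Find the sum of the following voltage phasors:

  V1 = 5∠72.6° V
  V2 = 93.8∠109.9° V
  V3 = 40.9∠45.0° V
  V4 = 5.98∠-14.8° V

Step 1 — Convert each phasor to rectangular form:
  V1 = 5·(cos(72.6°) + j·sin(72.6°)) = 1.495 + j4.771 V
  V2 = 93.8·(cos(109.9°) + j·sin(109.9°)) = -31.93 + j88.2 V
  V3 = 40.9·(cos(45.0°) + j·sin(45.0°)) = 28.92 + j28.92 V
  V4 = 5.98·(cos(-14.8°) + j·sin(-14.8°)) = 5.782 - j1.528 V
Step 2 — Sum components: V_total = 4.27 + j120.4 V.
Step 3 — Convert to polar: |V_total| = 120.4 V, ∠V_total = 88.0°.

V_total = 120.4∠88.0° V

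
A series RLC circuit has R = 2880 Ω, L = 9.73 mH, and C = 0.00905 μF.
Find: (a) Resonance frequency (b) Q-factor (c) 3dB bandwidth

Step 1 — Resonance: ω₀ = 1/√(LC) = 1/√(0.00973·9.05e-09) = 1.066e+05 rad/s.
Step 2 — f₀ = ω₀/(2π) = 1.696e+04 Hz.
Step 3 — Series Q: Q = ω₀L/R = 1.066e+05·0.00973/2880 = 0.36.
Step 4 — Bandwidth: Δω = ω₀/Q = 2.96e+05 rad/s; BW = Δω/(2π) = 4.711e+04 Hz.

(a) f₀ = 1.696e+04 Hz  (b) Q = 0.36  (c) BW = 4.711e+04 Hz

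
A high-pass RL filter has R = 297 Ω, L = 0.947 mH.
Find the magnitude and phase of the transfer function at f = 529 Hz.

Step 1 — Angular frequency: ω = 2π·529 = 3324 rad/s.
Step 2 — Transfer function: H(jω) = jωL/(R + jωL).
Step 3 — Numerator jωL = j·3.148; denominator R + jωL = 297 + j3.148.
Step 4 — H = 0.0001123 + j0.0106.
Step 5 — Magnitude: |H| = 0.0106 (-39.5 dB); phase: φ = 89.4°.

|H| = 0.0106 (-39.5 dB), φ = 89.4°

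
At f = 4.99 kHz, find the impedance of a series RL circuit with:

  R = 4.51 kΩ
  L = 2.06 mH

Step 1 — Angular frequency: ω = 2π·f = 2π·4990 = 3.135e+04 rad/s.
Step 2 — Component impedances:
  R: Z = R = 4510 Ω
  L: Z = jωL = j·3.135e+04·0.00206 = 0 + j64.59 Ω
Step 3 — Series combination: Z_total = R + L = 4510 + j64.59 Ω = 4510∠0.8° Ω.

Z = 4510 + j64.59 Ω = 4510∠0.8° Ω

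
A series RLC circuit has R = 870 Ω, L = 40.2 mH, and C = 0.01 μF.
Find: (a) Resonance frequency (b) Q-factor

Step 1 — Resonance condition Im(Z)=0 gives ω₀ = 1/√(LC).
Step 2 — ω₀ = 1/√(0.0402·1e-08) = 4.988e+04 rad/s.
Step 3 — f₀ = ω₀/(2π) = 7938 Hz.
Step 4 — Series Q: Q = ω₀L/R = 4.988e+04·0.0402/870 = 2.305.

(a) f₀ = 7938 Hz  (b) Q = 2.305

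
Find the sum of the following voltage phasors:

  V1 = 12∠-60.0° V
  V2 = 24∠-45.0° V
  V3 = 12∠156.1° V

Step 1 — Convert each phasor to rectangular form:
  V1 = 12·(cos(-60.0°) + j·sin(-60.0°)) = 6 - j10.39 V
  V2 = 24·(cos(-45.0°) + j·sin(-45.0°)) = 16.97 - j16.97 V
  V3 = 12·(cos(156.1°) + j·sin(156.1°)) = -10.97 + j4.862 V
Step 2 — Sum components: V_total = 12 - j22.5 V.
Step 3 — Convert to polar: |V_total| = 25.5 V, ∠V_total = -61.9°.

V_total = 25.5∠-61.9° V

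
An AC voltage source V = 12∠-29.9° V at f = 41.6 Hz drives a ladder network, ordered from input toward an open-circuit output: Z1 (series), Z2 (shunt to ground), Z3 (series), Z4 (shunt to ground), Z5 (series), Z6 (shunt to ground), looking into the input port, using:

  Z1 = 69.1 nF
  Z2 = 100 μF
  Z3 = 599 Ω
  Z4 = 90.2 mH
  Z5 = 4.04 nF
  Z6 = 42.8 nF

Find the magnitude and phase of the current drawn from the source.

Step 1 — Angular frequency: ω = 2π·f = 2π·41.6 = 261.4 rad/s.
Step 2 — Component impedances:
  Z1: Z = 1/(jωC) = -j/(ω·C) = 0 - j5.537e+04 Ω
  Z2: Z = 1/(jωC) = -j/(ω·C) = 0 - j38.26 Ω
  Z3: Z = R = 599 Ω
  Z4: Z = jωL = j·261.4·0.0902 = 0 + j23.58 Ω
  Z5: Z = 1/(jωC) = -j/(ω·C) = 0 - j9.47e+05 Ω
  Z6: Z = 1/(jωC) = -j/(ω·C) = 0 - j8.939e+04 Ω
Step 3 — Ladder network (open output): work backward from the far end, alternating series and parallel combinations. Z_in = 2.442 - j5.54e+04 Ω = 5.54e+04∠-90.0° Ω.
Step 4 — Source phasor: V = 12∠-29.9° V = 10.4 - j5.982 V.
Step 5 — Ohm's law: I = V / Z_total = (10.4 - j5.982) / (2.442 - j5.54e+04) = 0.000108 + j0.0001878 A.
Step 6 — Convert to polar: |I| = 0.0002166 A, ∠I = 60.1°.

I = 0.0002166∠60.1° A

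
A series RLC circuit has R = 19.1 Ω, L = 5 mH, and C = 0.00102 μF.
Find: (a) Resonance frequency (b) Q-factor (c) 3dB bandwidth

Step 1 — Resonance: ω₀ = 1/√(LC) = 1/√(0.005·1.02e-09) = 4.428e+05 rad/s.
Step 2 — f₀ = ω₀/(2π) = 7.047e+04 Hz.
Step 3 — Series Q: Q = ω₀L/R = 4.428e+05·0.005/19.1 = 115.9.
Step 4 — Bandwidth: Δω = ω₀/Q = 3820 rad/s; BW = Δω/(2π) = 608 Hz.

(a) f₀ = 7.047e+04 Hz  (b) Q = 115.9  (c) BW = 608 Hz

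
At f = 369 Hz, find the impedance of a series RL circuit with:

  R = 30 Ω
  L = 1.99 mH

Step 1 — Angular frequency: ω = 2π·f = 2π·369 = 2318 rad/s.
Step 2 — Component impedances:
  R: Z = R = 30 Ω
  L: Z = jωL = j·2318·0.00199 = 0 + j4.614 Ω
Step 3 — Series combination: Z_total = R + L = 30 + j4.614 Ω = 30.35∠8.7° Ω.

Z = 30 + j4.614 Ω = 30.35∠8.7° Ω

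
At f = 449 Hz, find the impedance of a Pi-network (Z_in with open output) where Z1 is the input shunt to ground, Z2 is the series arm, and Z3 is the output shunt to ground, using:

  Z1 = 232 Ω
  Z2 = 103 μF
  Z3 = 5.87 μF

Step 1 — Angular frequency: ω = 2π·f = 2π·449 = 2821 rad/s.
Step 2 — Component impedances:
  Z1: Z = R = 232 Ω
  Z2: Z = 1/(jωC) = -j/(ω·C) = 0 - j3.441 Ω
  Z3: Z = 1/(jωC) = -j/(ω·C) = 0 - j60.39 Ω
Step 3 — With open output, the series arm Z2 and the output shunt Z3 appear in series to ground: Z2 + Z3 = 0 - j63.83 Ω.
Step 4 — Parallel with input shunt Z1: Z_in = Z1 || (Z2 + Z3) = 16.32 - j59.34 Ω = 61.54∠-74.6° Ω.

Z = 16.32 - j59.34 Ω = 61.54∠-74.6° Ω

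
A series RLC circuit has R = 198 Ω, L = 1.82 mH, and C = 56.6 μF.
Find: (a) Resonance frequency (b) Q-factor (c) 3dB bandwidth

Step 1 — Resonance: ω₀ = 1/√(LC) = 1/√(0.00182·5.66e-05) = 3116 rad/s.
Step 2 — f₀ = ω₀/(2π) = 495.9 Hz.
Step 3 — Series Q: Q = ω₀L/R = 3116·0.00182/198 = 0.02864.
Step 4 — Bandwidth: Δω = ω₀/Q = 1.088e+05 rad/s; BW = Δω/(2π) = 1.731e+04 Hz.

(a) f₀ = 495.9 Hz  (b) Q = 0.02864  (c) BW = 1.731e+04 Hz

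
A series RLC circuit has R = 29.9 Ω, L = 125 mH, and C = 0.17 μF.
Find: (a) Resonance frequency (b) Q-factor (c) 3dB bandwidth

Step 1 — Resonance condition Im(Z)=0 gives ω₀ = 1/√(LC).
Step 2 — ω₀ = 1/√(0.125·1.7e-07) = 6860 rad/s.
Step 3 — f₀ = ω₀/(2π) = 1092 Hz.
Step 4 — Series Q: Q = ω₀L/R = 6860·0.125/29.9 = 28.68.
Step 5 — 3dB bandwidth: Δω = ω₀/Q = 239.2 rad/s; BW = Δω/(2π) = 38.07 Hz.

(a) f₀ = 1092 Hz  (b) Q = 28.68  (c) BW = 38.07 Hz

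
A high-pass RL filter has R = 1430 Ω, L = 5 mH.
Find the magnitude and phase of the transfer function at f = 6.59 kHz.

Step 1 — Angular frequency: ω = 2π·6590 = 4.141e+04 rad/s.
Step 2 — Transfer function: H(jω) = jωL/(R + jωL).
Step 3 — Numerator jωL = j·207; denominator R + jωL = 1430 + j207.
Step 4 — H = 0.02053 + j0.1418.
Step 5 — Magnitude: |H| = 0.1433 (-16.9 dB); phase: φ = 81.8°.

|H| = 0.1433 (-16.9 dB), φ = 81.8°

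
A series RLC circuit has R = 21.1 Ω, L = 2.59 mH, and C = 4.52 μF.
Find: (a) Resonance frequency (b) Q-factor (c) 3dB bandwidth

Step 1 — Resonance: ω₀ = 1/√(LC) = 1/√(0.00259·4.52e-06) = 9242 rad/s.
Step 2 — f₀ = ω₀/(2π) = 1471 Hz.
Step 3 — Series Q: Q = ω₀L/R = 9242·0.00259/21.1 = 1.134.
Step 4 — Bandwidth: Δω = ω₀/Q = 8147 rad/s; BW = Δω/(2π) = 1297 Hz.

(a) f₀ = 1471 Hz  (b) Q = 1.134  (c) BW = 1297 Hz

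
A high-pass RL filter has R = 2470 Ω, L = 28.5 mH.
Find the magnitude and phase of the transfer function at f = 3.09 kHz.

Step 1 — Angular frequency: ω = 2π·3090 = 1.942e+04 rad/s.
Step 2 — Transfer function: H(jω) = jωL/(R + jωL).
Step 3 — Numerator jωL = j·553.3; denominator R + jωL = 2470 + j553.3.
Step 4 — H = 0.04779 + j0.2133.
Step 5 — Magnitude: |H| = 0.2186 (-13.2 dB); phase: φ = 77.4°.

|H| = 0.2186 (-13.2 dB), φ = 77.4°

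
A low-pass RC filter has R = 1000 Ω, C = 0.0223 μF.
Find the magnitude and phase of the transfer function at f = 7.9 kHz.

Step 1 — Angular frequency: ω = 2π·7900 = 4.964e+04 rad/s.
Step 2 — Transfer function: H(jω) = 1/(1 + jωRC).
Step 3 — Denominator: 1 + jωRC = 1 + j·4.964e+04·1000·2.23e-08 = 1 + j1.107.
Step 4 — H = 0.4494 - j0.4974.
Step 5 — Magnitude: |H| = 0.6704 (-3.5 dB); phase: φ = -47.9°.

|H| = 0.6704 (-3.5 dB), φ = -47.9°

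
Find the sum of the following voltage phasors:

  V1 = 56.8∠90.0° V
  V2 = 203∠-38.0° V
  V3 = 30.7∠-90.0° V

Step 1 — Convert each phasor to rectangular form:
  V1 = 56.8·(cos(90.0°) + j·sin(90.0°)) = 0 + j56.8 V
  V2 = 203·(cos(-38.0°) + j·sin(-38.0°)) = 160 - j125 V
  V3 = 30.7·(cos(-90.0°) + j·sin(-90.0°)) = 0 - j30.7 V
Step 2 — Sum components: V_total = 160 - j98.88 V.
Step 3 — Convert to polar: |V_total| = 188.1 V, ∠V_total = -31.7°.

V_total = 188.1∠-31.7° V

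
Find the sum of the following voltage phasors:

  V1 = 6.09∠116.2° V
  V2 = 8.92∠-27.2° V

Step 1 — Convert each phasor to rectangular form:
  V1 = 6.09·(cos(116.2°) + j·sin(116.2°)) = -2.689 + j5.464 V
  V2 = 8.92·(cos(-27.2°) + j·sin(-27.2°)) = 7.934 - j4.077 V
Step 2 — Sum components: V_total = 5.245 + j1.387 V.
Step 3 — Convert to polar: |V_total| = 5.425 V, ∠V_total = 14.8°.

V_total = 5.425∠14.8° V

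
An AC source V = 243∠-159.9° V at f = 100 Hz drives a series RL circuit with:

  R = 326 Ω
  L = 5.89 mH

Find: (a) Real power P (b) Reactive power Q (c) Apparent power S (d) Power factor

Step 1 — Angular frequency: ω = 2π·f = 2π·100 = 628.3 rad/s.
Step 2 — Component impedances:
  R: Z = R = 326 Ω
  L: Z = jωL = j·628.3·0.00589 = 0 + j3.701 Ω
Step 3 — Series combination: Z_total = R + L = 326 + j3.701 Ω = 326∠0.7° Ω.
Step 4 — Source phasor: V = 243∠-159.9° V = -228.2 - j83.51 V.
Step 5 — Current: I = V / Z = -0.7028 - j0.2482 A = 0.7454∠-160.6° A.
Step 6 — Complex power: S = V·I* = 181.1 + j2.056 VA.
Step 7 — Real power: P = Re(S) = 181.1 W.
Step 8 — Reactive power: Q = Im(S) = 2.056 VAR.
Step 9 — Apparent power: |S| = 181.1 VA.
Step 10 — Power factor: PF = P/|S| = 0.9999 (lagging).

(a) P = 181.1 W  (b) Q = 2.056 VAR  (c) S = 181.1 VA  (d) PF = 0.9999 (lagging)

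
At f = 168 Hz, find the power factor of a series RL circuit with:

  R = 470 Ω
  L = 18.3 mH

Step 1 — Angular frequency: ω = 2π·f = 2π·168 = 1056 rad/s.
Step 2 — Component impedances:
  R: Z = R = 470 Ω
  L: Z = jωL = j·1056·0.0183 = 0 + j19.32 Ω
Step 3 — Series combination: Z_total = R + L = 470 + j19.32 Ω = 470.4∠2.4° Ω.
Step 4 — Power factor: PF = cos(φ) = Re(Z)/|Z| = 470/470.397 = 0.9992.
Step 5 — Type: Im(Z) = 19.32 ⇒ lagging (phase φ = 2.4°).

PF = 0.9992 (lagging, φ = 2.4°)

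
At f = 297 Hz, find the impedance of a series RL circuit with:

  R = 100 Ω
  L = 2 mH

Step 1 — Angular frequency: ω = 2π·f = 2π·297 = 1866 rad/s.
Step 2 — Component impedances:
  R: Z = R = 100 Ω
  L: Z = jωL = j·1866·0.002 = 0 + j3.732 Ω
Step 3 — Series combination: Z_total = R + L = 100 + j3.732 Ω = 100.1∠2.1° Ω.

Z = 100 + j3.732 Ω = 100.1∠2.1° Ω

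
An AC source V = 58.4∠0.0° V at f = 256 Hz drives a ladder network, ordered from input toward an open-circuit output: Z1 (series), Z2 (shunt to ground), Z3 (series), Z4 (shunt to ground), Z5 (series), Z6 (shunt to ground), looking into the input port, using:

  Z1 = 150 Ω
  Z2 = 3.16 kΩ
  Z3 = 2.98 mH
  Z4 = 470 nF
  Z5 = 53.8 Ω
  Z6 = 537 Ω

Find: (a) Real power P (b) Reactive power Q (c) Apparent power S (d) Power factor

Step 1 — Angular frequency: ω = 2π·f = 2π·256 = 1608 rad/s.
Step 2 — Component impedances:
  Z1: Z = R = 150 Ω
  Z2: Z = R = 3160 Ω
  Z3: Z = jωL = j·1608·0.00298 = 0 + j4.793 Ω
  Z4: Z = 1/(jωC) = -j/(ω·C) = 0 - j1323 Ω
  Z5: Z = R = 53.8 Ω
  Z6: Z = R = 537 Ω
Step 3 — Ladder network (open output): work backward from the far end, alternating series and parallel combinations. Z_in = 585.6 - j160.5 Ω = 607.2∠-15.3° Ω.
Step 4 — Source phasor: V = 58.4∠0.0° V = 58.4 V.
Step 5 — Current: I = V / Z = 0.09276 + j0.02543 A = 0.09618∠15.3° A.
Step 6 — Complex power: S = V·I* = 5.417 - j1.485 VA.
Step 7 — Real power: P = Re(S) = 5.417 W.
Step 8 — Reactive power: Q = Im(S) = -1.485 VAR.
Step 9 — Apparent power: |S| = 5.617 VA.
Step 10 — Power factor: PF = P/|S| = 0.9644 (leading).

(a) P = 5.417 W  (b) Q = -1.485 VAR  (c) S = 5.617 VA  (d) PF = 0.9644 (leading)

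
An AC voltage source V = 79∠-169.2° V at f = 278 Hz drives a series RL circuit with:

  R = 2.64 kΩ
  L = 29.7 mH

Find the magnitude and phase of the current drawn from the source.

Step 1 — Angular frequency: ω = 2π·f = 2π·278 = 1747 rad/s.
Step 2 — Component impedances:
  R: Z = R = 2640 Ω
  L: Z = jωL = j·1747·0.0297 = 0 + j51.88 Ω
Step 3 — Series combination: Z_total = R + L = 2640 + j51.88 Ω = 2641∠1.1° Ω.
Step 4 — Source phasor: V = 79∠-169.2° V = -77.6 - j14.8 V.
Step 5 — Ohm's law: I = V / Z_total = (-77.6 - j14.8) / (2640 + j51.88) = -0.02949 - j0.005028 A.
Step 6 — Convert to polar: |I| = 0.02992 A, ∠I = -170.3°.

I = 0.02992∠-170.3° A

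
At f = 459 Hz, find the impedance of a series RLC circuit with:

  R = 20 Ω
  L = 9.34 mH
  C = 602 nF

Step 1 — Angular frequency: ω = 2π·f = 2π·459 = 2884 rad/s.
Step 2 — Component impedances:
  R: Z = R = 20 Ω
  L: Z = jωL = j·2884·0.00934 = 0 + j26.94 Ω
  C: Z = 1/(jωC) = -j/(ω·C) = 0 - j576 Ω
Step 3 — Series combination: Z_total = R + L + C = 20 - j549 Ω = 549.4∠-87.9° Ω.

Z = 20 - j549 Ω = 549.4∠-87.9° Ω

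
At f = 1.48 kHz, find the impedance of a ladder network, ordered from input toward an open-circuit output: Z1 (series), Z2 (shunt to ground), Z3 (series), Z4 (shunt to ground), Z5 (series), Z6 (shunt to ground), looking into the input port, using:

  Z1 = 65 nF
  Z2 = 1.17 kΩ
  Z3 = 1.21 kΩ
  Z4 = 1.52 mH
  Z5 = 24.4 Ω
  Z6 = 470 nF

Step 1 — Angular frequency: ω = 2π·f = 2π·1480 = 9299 rad/s.
Step 2 — Component impedances:
  Z1: Z = 1/(jωC) = -j/(ω·C) = 0 - j1654 Ω
  Z2: Z = R = 1170 Ω
  Z3: Z = R = 1210 Ω
  Z4: Z = jωL = j·9299·0.00152 = 0 + j14.13 Ω
  Z5: Z = R = 24.4 Ω
  Z6: Z = 1/(jωC) = -j/(ω·C) = 0 - j228.8 Ω
Step 3 — Ladder network (open output): work backward from the far end, alternating series and parallel combinations. Z_in = 594.9 - j1651 Ω = 1755∠-70.2° Ω.

Z = 594.9 - j1651 Ω = 1755∠-70.2° Ω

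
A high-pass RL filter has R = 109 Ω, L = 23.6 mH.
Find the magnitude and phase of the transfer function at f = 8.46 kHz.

Step 1 — Angular frequency: ω = 2π·8460 = 5.316e+04 rad/s.
Step 2 — Transfer function: H(jω) = jωL/(R + jωL).
Step 3 — Numerator jωL = j·1254; denominator R + jωL = 109 + j1254.
Step 4 — H = 0.9925 + j0.08624.
Step 5 — Magnitude: |H| = 0.9962 (-0.0 dB); phase: φ = 5.0°.

|H| = 0.9962 (-0.0 dB), φ = 5.0°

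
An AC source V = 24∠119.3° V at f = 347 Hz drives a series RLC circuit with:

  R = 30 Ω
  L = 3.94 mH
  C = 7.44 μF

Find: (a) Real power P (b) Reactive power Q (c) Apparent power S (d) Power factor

Step 1 — Angular frequency: ω = 2π·f = 2π·347 = 2180 rad/s.
Step 2 — Component impedances:
  R: Z = R = 30 Ω
  L: Z = jωL = j·2180·0.00394 = 0 + j8.59 Ω
  C: Z = 1/(jωC) = -j/(ω·C) = 0 - j61.65 Ω
Step 3 — Series combination: Z_total = R + L + C = 30 - j53.06 Ω = 60.95∠-60.5° Ω.
Step 4 — Source phasor: V = 24∠119.3° V = -11.75 + j20.93 V.
Step 5 — Current: I = V / Z = -0.3938 + j0.00127 A = 0.3938∠179.8° A.
Step 6 — Complex power: S = V·I* = 4.651 - j8.226 VA.
Step 7 — Real power: P = Re(S) = 4.651 W.
Step 8 — Reactive power: Q = Im(S) = -8.226 VAR.
Step 9 — Apparent power: |S| = 9.45 VA.
Step 10 — Power factor: PF = P/|S| = 0.4922 (leading).

(a) P = 4.651 W  (b) Q = -8.226 VAR  (c) S = 9.45 VA  (d) PF = 0.4922 (leading)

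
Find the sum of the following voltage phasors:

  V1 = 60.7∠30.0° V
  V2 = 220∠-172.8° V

Step 1 — Convert each phasor to rectangular form:
  V1 = 60.7·(cos(30.0°) + j·sin(30.0°)) = 52.57 + j30.35 V
  V2 = 220·(cos(-172.8°) + j·sin(-172.8°)) = -218.3 - j27.57 V
Step 2 — Sum components: V_total = -165.7 + j2.777 V.
Step 3 — Convert to polar: |V_total| = 165.7 V, ∠V_total = 179.0°.

V_total = 165.7∠179.0° V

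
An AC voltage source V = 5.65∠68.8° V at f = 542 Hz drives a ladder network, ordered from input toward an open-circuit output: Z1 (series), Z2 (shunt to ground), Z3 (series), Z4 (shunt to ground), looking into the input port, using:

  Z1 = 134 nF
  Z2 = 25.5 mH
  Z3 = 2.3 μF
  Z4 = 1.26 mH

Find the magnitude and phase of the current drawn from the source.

Step 1 — Angular frequency: ω = 2π·f = 2π·542 = 3405 rad/s.
Step 2 — Component impedances:
  Z1: Z = 1/(jωC) = -j/(ω·C) = 0 - j2191 Ω
  Z2: Z = jωL = j·3405·0.0255 = 0 + j86.84 Ω
  Z3: Z = 1/(jωC) = -j/(ω·C) = 0 - j127.7 Ω
  Z4: Z = jωL = j·3405·0.00126 = 0 + j4.291 Ω
Step 3 — Ladder network (open output): work backward from the far end, alternating series and parallel combinations. Z_in = 0 - j1898 Ω = 1898∠-90.0° Ω.
Step 4 — Source phasor: V = 5.65∠68.8° V = 2.043 + j5.268 V.
Step 5 — Ohm's law: I = V / Z_total = (2.043 + j5.268) / (0 - j1898) = -0.002775 + j0.001076 A.
Step 6 — Convert to polar: |I| = 0.002977 A, ∠I = 158.8°.

I = 0.002977∠158.8° A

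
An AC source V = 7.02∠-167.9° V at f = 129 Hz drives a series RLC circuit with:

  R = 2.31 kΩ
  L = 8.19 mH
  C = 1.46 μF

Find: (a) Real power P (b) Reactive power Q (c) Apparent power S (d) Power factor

Step 1 — Angular frequency: ω = 2π·f = 2π·129 = 810.5 rad/s.
Step 2 — Component impedances:
  R: Z = R = 2310 Ω
  L: Z = jωL = j·810.5·0.00819 = 0 + j6.638 Ω
  C: Z = 1/(jωC) = -j/(ω·C) = 0 - j845 Ω
Step 3 — Series combination: Z_total = R + L + C = 2310 - j838.4 Ω = 2457∠-19.9° Ω.
Step 4 — Source phasor: V = 7.02∠-167.9° V = -6.864 - j1.472 V.
Step 5 — Current: I = V / Z = -0.002421 - j0.001516 A = 0.002857∠-148.0° A.
Step 6 — Complex power: S = V·I* = 0.01885 - j0.006842 VA.
Step 7 — Real power: P = Re(S) = 0.01885 W.
Step 8 — Reactive power: Q = Im(S) = -0.006842 VAR.
Step 9 — Apparent power: |S| = 0.02005 VA.
Step 10 — Power factor: PF = P/|S| = 0.94 (leading).

(a) P = 0.01885 W  (b) Q = -0.006842 VAR  (c) S = 0.02005 VA  (d) PF = 0.94 (leading)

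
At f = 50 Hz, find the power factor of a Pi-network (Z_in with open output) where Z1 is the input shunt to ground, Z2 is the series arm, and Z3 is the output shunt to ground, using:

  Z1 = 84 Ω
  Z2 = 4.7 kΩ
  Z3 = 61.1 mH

Step 1 — Angular frequency: ω = 2π·f = 2π·50 = 314.2 rad/s.
Step 2 — Component impedances:
  Z1: Z = R = 84 Ω
  Z2: Z = R = 4700 Ω
  Z3: Z = jωL = j·314.2·0.0611 = 0 + j19.2 Ω
Step 3 — With open output, the series arm Z2 and the output shunt Z3 appear in series to ground: Z2 + Z3 = 4700 + j19.2 Ω.
Step 4 — Parallel with input shunt Z1: Z_in = Z1 || (Z2 + Z3) = 82.53 + j0.005918 Ω = 82.53∠0.0° Ω.
Step 5 — Power factor: PF = cos(φ) = Re(Z)/|Z| = 82.53/82.53 = 1.
Step 6 — Type: Im(Z) = 0.005918 ⇒ lagging (phase φ = 0.0°).

PF = 1 (lagging, φ = 0.0°)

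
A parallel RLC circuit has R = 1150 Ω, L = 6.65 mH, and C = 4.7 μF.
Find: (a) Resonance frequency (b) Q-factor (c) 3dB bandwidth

Step 1 — Resonance: ω₀ = 1/√(LC) = 1/√(0.00665·4.7e-06) = 5656 rad/s.
Step 2 — f₀ = ω₀/(2π) = 900.2 Hz.
Step 3 — Parallel Q: Q = R/(ω₀L) = 1150/(5656·0.00665) = 30.57.
Step 4 — Bandwidth: Δω = ω₀/Q = 185 rad/s; BW = Δω/(2π) = 29.45 Hz.

(a) f₀ = 900.2 Hz  (b) Q = 30.57  (c) BW = 29.45 Hz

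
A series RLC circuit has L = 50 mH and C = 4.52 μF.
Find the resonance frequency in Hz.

Step 1 — Resonance condition Im(Z)=0 gives ω₀ = 1/√(LC).
Step 2 — ω₀ = 1/√(0.05·4.52e-06) = 2104 rad/s.
Step 3 — f₀ = ω₀/(2π) = 334.8 Hz.

f₀ = 334.8 Hz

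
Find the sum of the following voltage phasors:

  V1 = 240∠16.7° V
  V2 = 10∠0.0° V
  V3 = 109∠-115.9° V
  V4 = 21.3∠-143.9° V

Step 1 — Convert each phasor to rectangular form:
  V1 = 240·(cos(16.7°) + j·sin(16.7°)) = 229.9 + j68.97 V
  V2 = 10·(cos(0.0°) + j·sin(0.0°)) = 10 V
  V3 = 109·(cos(-115.9°) + j·sin(-115.9°)) = -47.61 - j98.05 V
  V4 = 21.3·(cos(-143.9°) + j·sin(-143.9°)) = -17.21 - j12.55 V
Step 2 — Sum components: V_total = 175.1 - j41.64 V.
Step 3 — Convert to polar: |V_total| = 179.9 V, ∠V_total = -13.4°.

V_total = 179.9∠-13.4° V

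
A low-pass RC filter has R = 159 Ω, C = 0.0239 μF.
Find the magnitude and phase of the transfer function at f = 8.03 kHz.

Step 1 — Angular frequency: ω = 2π·8030 = 5.045e+04 rad/s.
Step 2 — Transfer function: H(jω) = 1/(1 + jωRC).
Step 3 — Denominator: 1 + jωRC = 1 + j·5.045e+04·159·2.39e-08 = 1 + j0.1917.
Step 4 — H = 0.9645 - j0.1849.
Step 5 — Magnitude: |H| = 0.9821 (-0.2 dB); phase: φ = -10.9°.

|H| = 0.9821 (-0.2 dB), φ = -10.9°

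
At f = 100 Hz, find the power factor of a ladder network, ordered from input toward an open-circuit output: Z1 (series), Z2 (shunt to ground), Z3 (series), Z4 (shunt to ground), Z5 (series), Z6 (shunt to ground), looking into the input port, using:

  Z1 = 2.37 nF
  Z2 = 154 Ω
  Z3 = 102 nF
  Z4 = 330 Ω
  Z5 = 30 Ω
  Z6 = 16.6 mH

Step 1 — Angular frequency: ω = 2π·f = 2π·100 = 628.3 rad/s.
Step 2 — Component impedances:
  Z1: Z = 1/(jωC) = -j/(ω·C) = 0 - j6.715e+05 Ω
  Z2: Z = R = 154 Ω
  Z3: Z = 1/(jωC) = -j/(ω·C) = 0 - j1.56e+04 Ω
  Z4: Z = R = 330 Ω
  Z5: Z = R = 30 Ω
  Z6: Z = jωL = j·628.3·0.0166 = 0 + j10.43 Ω
Step 3 — Ladder network (open output): work backward from the far end, alternating series and parallel combinations. Z_in = 154 - j6.715e+05 Ω = 6.715e+05∠-90.0° Ω.
Step 4 — Power factor: PF = cos(φ) = Re(Z)/|Z| = 154/6.715e+05 = 0.0002293.
Step 5 — Type: Im(Z) = -6.715e+05 ⇒ leading (phase φ = -90.0°).

PF = 0.0002293 (leading, φ = -90.0°)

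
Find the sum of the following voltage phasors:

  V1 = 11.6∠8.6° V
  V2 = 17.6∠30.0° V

Step 1 — Convert each phasor to rectangular form:
  V1 = 11.6·(cos(8.6°) + j·sin(8.6°)) = 11.47 + j1.735 V
  V2 = 17.6·(cos(30.0°) + j·sin(30.0°)) = 15.24 + j8.8 V
Step 2 — Sum components: V_total = 26.71 + j10.53 V.
Step 3 — Convert to polar: |V_total| = 28.71 V, ∠V_total = 21.5°.

V_total = 28.71∠21.5° V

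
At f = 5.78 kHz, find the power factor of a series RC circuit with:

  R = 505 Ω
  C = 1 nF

Step 1 — Angular frequency: ω = 2π·f = 2π·5780 = 3.632e+04 rad/s.
Step 2 — Component impedances:
  R: Z = R = 505 Ω
  C: Z = 1/(jωC) = -j/(ω·C) = 0 - j2.754e+04 Ω
Step 3 — Series combination: Z_total = R + C = 505 - j2.754e+04 Ω = 2.754e+04∠-88.9° Ω.
Step 4 — Power factor: PF = cos(φ) = Re(Z)/|Z| = 505/2.754e+04 = 0.01834.
Step 5 — Type: Im(Z) = -2.754e+04 ⇒ leading (phase φ = -88.9°).

PF = 0.01834 (leading, φ = -88.9°)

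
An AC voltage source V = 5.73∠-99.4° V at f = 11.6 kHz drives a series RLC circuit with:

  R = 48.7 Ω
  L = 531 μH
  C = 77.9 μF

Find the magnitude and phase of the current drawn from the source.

Step 1 — Angular frequency: ω = 2π·f = 2π·1.16e+04 = 7.288e+04 rad/s.
Step 2 — Component impedances:
  R: Z = R = 48.7 Ω
  L: Z = jωL = j·7.288e+04·0.000531 = 0 + j38.7 Ω
  C: Z = 1/(jωC) = -j/(ω·C) = 0 - j0.1761 Ω
Step 3 — Series combination: Z_total = R + L + C = 48.7 + j38.53 Ω = 62.1∠38.3° Ω.
Step 4 — Source phasor: V = 5.73∠-99.4° V = -0.9359 - j5.653 V.
Step 5 — Ohm's law: I = V / Z_total = (-0.9359 - j5.653) / (48.7 + j38.53) = -0.0683 - j0.06205 A.
Step 6 — Convert to polar: |I| = 0.09228 A, ∠I = -137.7°.

I = 0.09228∠-137.7° A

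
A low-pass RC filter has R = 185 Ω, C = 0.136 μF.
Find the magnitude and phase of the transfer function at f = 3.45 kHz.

Step 1 — Angular frequency: ω = 2π·3450 = 2.168e+04 rad/s.
Step 2 — Transfer function: H(jω) = 1/(1 + jωRC).
Step 3 — Denominator: 1 + jωRC = 1 + j·2.168e+04·185·1.36e-07 = 1 + j0.5454.
Step 4 — H = 0.7707 - j0.4204.
Step 5 — Magnitude: |H| = 0.8779 (-1.1 dB); phase: φ = -28.6°.

|H| = 0.8779 (-1.1 dB), φ = -28.6°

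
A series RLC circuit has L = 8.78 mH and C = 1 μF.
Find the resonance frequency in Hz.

Step 1 — Resonance condition Im(Z)=0 gives ω₀ = 1/√(LC).
Step 2 — ω₀ = 1/√(0.00878·1e-06) = 1.067e+04 rad/s.
Step 3 — f₀ = ω₀/(2π) = 1699 Hz.

f₀ = 1699 Hz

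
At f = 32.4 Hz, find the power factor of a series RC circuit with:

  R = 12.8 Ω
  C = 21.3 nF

Step 1 — Angular frequency: ω = 2π·f = 2π·32.4 = 203.6 rad/s.
Step 2 — Component impedances:
  R: Z = R = 12.8 Ω
  C: Z = 1/(jωC) = -j/(ω·C) = 0 - j2.306e+05 Ω
Step 3 — Series combination: Z_total = R + C = 12.8 - j2.306e+05 Ω = 2.306e+05∠-90.0° Ω.
Step 4 — Power factor: PF = cos(φ) = Re(Z)/|Z| = 12.8/2.3062e+05 = 5.55e-05.
Step 5 — Type: Im(Z) = -2.306e+05 ⇒ leading (phase φ = -90.0°).

PF = 5.55e-05 (leading, φ = -90.0°)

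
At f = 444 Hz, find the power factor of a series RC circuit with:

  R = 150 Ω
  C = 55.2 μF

Step 1 — Angular frequency: ω = 2π·f = 2π·444 = 2790 rad/s.
Step 2 — Component impedances:
  R: Z = R = 150 Ω
  C: Z = 1/(jωC) = -j/(ω·C) = 0 - j6.494 Ω
Step 3 — Series combination: Z_total = R + C = 150 - j6.494 Ω = 150.1∠-2.5° Ω.
Step 4 — Power factor: PF = cos(φ) = Re(Z)/|Z| = 150/150.14 = 0.9991.
Step 5 — Type: Im(Z) = -6.494 ⇒ leading (phase φ = -2.5°).

PF = 0.9991 (leading, φ = -2.5°)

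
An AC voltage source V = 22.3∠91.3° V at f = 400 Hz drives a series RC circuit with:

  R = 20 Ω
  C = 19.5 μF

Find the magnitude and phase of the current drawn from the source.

Step 1 — Angular frequency: ω = 2π·f = 2π·400 = 2513 rad/s.
Step 2 — Component impedances:
  R: Z = R = 20 Ω
  C: Z = 1/(jωC) = -j/(ω·C) = 0 - j20.4 Ω
Step 3 — Series combination: Z_total = R + C = 20 - j20.4 Ω = 28.57∠-45.6° Ω.
Step 4 — Source phasor: V = 22.3∠91.3° V = -0.5059 + j22.29 V.
Step 5 — Ohm's law: I = V / Z_total = (-0.5059 + j22.29) / (20 - j20.4) = -0.5696 + j0.5336 A.
Step 6 — Convert to polar: |I| = 0.7805 A, ∠I = 136.9°.

I = 0.7805∠136.9° A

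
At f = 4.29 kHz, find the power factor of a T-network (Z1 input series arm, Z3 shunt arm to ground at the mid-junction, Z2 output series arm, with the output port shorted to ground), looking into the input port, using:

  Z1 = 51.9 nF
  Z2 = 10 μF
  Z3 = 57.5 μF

Step 1 — Angular frequency: ω = 2π·f = 2π·4290 = 2.695e+04 rad/s.
Step 2 — Component impedances:
  Z1: Z = 1/(jωC) = -j/(ω·C) = 0 - j714.8 Ω
  Z2: Z = 1/(jωC) = -j/(ω·C) = 0 - j3.71 Ω
  Z3: Z = 1/(jωC) = -j/(ω·C) = 0 - j0.6452 Ω
Step 3 — With the output port shorted to ground, the output series arm Z2 runs from the junction to ground; the shunt arm Z3 also runs from the junction to ground. They appear in parallel: Z3 || Z2 = 0 - j0.5496 Ω.
Step 4 — Series with input arm Z1: Z_in = Z1 + (Z3 || Z2) = 0 - j715.4 Ω = 715.4∠-90.0° Ω.
Step 5 — Power factor: PF = cos(φ) = Re(Z)/|Z| = 0/715.4 = 0.
Step 6 — Type: Im(Z) = -715.4 ⇒ leading (phase φ = -90.0°).

PF = 0 (leading, φ = -90.0°)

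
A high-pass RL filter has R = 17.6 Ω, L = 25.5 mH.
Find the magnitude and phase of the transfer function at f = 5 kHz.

Step 1 — Angular frequency: ω = 2π·5000 = 3.142e+04 rad/s.
Step 2 — Transfer function: H(jω) = jωL/(R + jωL).
Step 3 — Numerator jωL = j·801.1; denominator R + jωL = 17.6 + j801.1.
Step 4 — H = 0.9995 + j0.02196.
Step 5 — Magnitude: |H| = 0.9998 (-0.0 dB); phase: φ = 1.3°.

|H| = 0.9998 (-0.0 dB), φ = 1.3°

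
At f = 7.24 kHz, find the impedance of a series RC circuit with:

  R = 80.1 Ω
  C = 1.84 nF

Step 1 — Angular frequency: ω = 2π·f = 2π·7240 = 4.549e+04 rad/s.
Step 2 — Component impedances:
  R: Z = R = 80.1 Ω
  C: Z = 1/(jωC) = -j/(ω·C) = 0 - j1.195e+04 Ω
Step 3 — Series combination: Z_total = R + C = 80.1 - j1.195e+04 Ω = 1.195e+04∠-89.6° Ω.

Z = 80.1 - j1.195e+04 Ω = 1.195e+04∠-89.6° Ω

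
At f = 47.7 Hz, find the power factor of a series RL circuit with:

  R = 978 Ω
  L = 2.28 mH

Step 1 — Angular frequency: ω = 2π·f = 2π·47.7 = 299.7 rad/s.
Step 2 — Component impedances:
  R: Z = R = 978 Ω
  L: Z = jωL = j·299.7·0.00228 = 0 + j0.6833 Ω
Step 3 — Series combination: Z_total = R + L = 978 + j0.6833 Ω = 978∠0.0° Ω.
Step 4 — Power factor: PF = cos(φ) = Re(Z)/|Z| = 978/978 = 1.
Step 5 — Type: Im(Z) = 0.6833 ⇒ lagging (phase φ = 0.0°).

PF = 1 (lagging, φ = 0.0°)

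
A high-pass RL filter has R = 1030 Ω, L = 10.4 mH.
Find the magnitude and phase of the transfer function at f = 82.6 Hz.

Step 1 — Angular frequency: ω = 2π·82.6 = 519 rad/s.
Step 2 — Transfer function: H(jω) = jωL/(R + jωL).
Step 3 — Numerator jωL = j·5.398; denominator R + jωL = 1030 + j5.398.
Step 4 — H = 2.746e-05 + j0.00524.
Step 5 — Magnitude: |H| = 0.00524 (-45.6 dB); phase: φ = 89.7°.

|H| = 0.00524 (-45.6 dB), φ = 89.7°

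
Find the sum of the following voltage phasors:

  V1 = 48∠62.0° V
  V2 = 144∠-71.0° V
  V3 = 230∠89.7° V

Step 1 — Convert each phasor to rectangular form:
  V1 = 48·(cos(62.0°) + j·sin(62.0°)) = 22.53 + j42.38 V
  V2 = 144·(cos(-71.0°) + j·sin(-71.0°)) = 46.88 - j136.2 V
  V3 = 230·(cos(89.7°) + j·sin(89.7°)) = 1.204 + j230 V
Step 2 — Sum components: V_total = 70.62 + j136.2 V.
Step 3 — Convert to polar: |V_total| = 153.4 V, ∠V_total = 62.6°.

V_total = 153.4∠62.6° V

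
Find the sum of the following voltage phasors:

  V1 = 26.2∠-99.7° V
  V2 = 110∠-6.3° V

Step 1 — Convert each phasor to rectangular form:
  V1 = 26.2·(cos(-99.7°) + j·sin(-99.7°)) = -4.414 - j25.83 V
  V2 = 110·(cos(-6.3°) + j·sin(-6.3°)) = 109.3 - j12.07 V
Step 2 — Sum components: V_total = 104.9 - j37.9 V.
Step 3 — Convert to polar: |V_total| = 111.6 V, ∠V_total = -19.9°.

V_total = 111.6∠-19.9° V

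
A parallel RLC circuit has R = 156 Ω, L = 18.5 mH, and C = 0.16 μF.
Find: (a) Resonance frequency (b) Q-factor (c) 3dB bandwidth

Step 1 — Resonance: ω₀ = 1/√(LC) = 1/√(0.0185·1.6e-07) = 1.838e+04 rad/s.
Step 2 — f₀ = ω₀/(2π) = 2925 Hz.
Step 3 — Parallel Q: Q = R/(ω₀L) = 156/(1.838e+04·0.0185) = 0.4588.
Step 4 — Bandwidth: Δω = ω₀/Q = 4.006e+04 rad/s; BW = Δω/(2π) = 6376 Hz.

(a) f₀ = 2925 Hz  (b) Q = 0.4588  (c) BW = 6376 Hz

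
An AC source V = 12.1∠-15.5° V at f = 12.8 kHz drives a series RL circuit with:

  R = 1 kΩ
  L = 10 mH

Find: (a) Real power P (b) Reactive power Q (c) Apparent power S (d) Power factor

Step 1 — Angular frequency: ω = 2π·f = 2π·1.28e+04 = 8.042e+04 rad/s.
Step 2 — Component impedances:
  R: Z = R = 1000 Ω
  L: Z = jωL = j·8.042e+04·0.01 = 0 + j804.2 Ω
Step 3 — Series combination: Z_total = R + L = 1000 + j804.2 Ω = 1283∠38.8° Ω.
Step 4 — Source phasor: V = 12.1∠-15.5° V = 11.66 - j3.234 V.
Step 5 — Current: I = V / Z = 0.005501 - j0.007658 A = 0.009429∠-54.3° A.
Step 6 — Complex power: S = V·I* = 0.0889 + j0.0715 VA.
Step 7 — Real power: P = Re(S) = 0.0889 W.
Step 8 — Reactive power: Q = Im(S) = 0.0715 VAR.
Step 9 — Apparent power: |S| = 0.1141 VA.
Step 10 — Power factor: PF = P/|S| = 0.7793 (lagging).

(a) P = 0.0889 W  (b) Q = 0.0715 VAR  (c) S = 0.1141 VA  (d) PF = 0.7793 (lagging)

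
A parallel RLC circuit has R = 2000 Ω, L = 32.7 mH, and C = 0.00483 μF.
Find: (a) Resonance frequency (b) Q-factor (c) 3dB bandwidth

Step 1 — Resonance: ω₀ = 1/√(LC) = 1/√(0.0327·4.83e-09) = 7.957e+04 rad/s.
Step 2 — f₀ = ω₀/(2π) = 1.266e+04 Hz.
Step 3 — Parallel Q: Q = R/(ω₀L) = 2000/(7.957e+04·0.0327) = 0.7687.
Step 4 — Bandwidth: Δω = ω₀/Q = 1.035e+05 rad/s; BW = Δω/(2π) = 1.648e+04 Hz.

(a) f₀ = 1.266e+04 Hz  (b) Q = 0.7687  (c) BW = 1.648e+04 Hz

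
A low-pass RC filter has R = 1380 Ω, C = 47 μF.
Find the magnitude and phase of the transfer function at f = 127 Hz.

Step 1 — Angular frequency: ω = 2π·127 = 798 rad/s.
Step 2 — Transfer function: H(jω) = 1/(1 + jωRC).
Step 3 — Denominator: 1 + jωRC = 1 + j·798·1380·4.7e-05 = 1 + j51.76.
Step 4 — H = 0.0003732 - j0.01931.
Step 5 — Magnitude: |H| = 0.01932 (-34.3 dB); phase: φ = -88.9°.

|H| = 0.01932 (-34.3 dB), φ = -88.9°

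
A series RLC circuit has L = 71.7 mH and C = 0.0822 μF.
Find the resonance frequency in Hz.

Step 1 — Resonance condition Im(Z)=0 gives ω₀ = 1/√(LC).
Step 2 — ω₀ = 1/√(0.0717·8.22e-08) = 1.303e+04 rad/s.
Step 3 — f₀ = ω₀/(2π) = 2073 Hz.

f₀ = 2073 Hz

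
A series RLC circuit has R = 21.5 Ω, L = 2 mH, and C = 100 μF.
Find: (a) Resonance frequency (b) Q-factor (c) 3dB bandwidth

Step 1 — Resonance condition Im(Z)=0 gives ω₀ = 1/√(LC).
Step 2 — ω₀ = 1/√(0.002·0.0001) = 2236 rad/s.
Step 3 — f₀ = ω₀/(2π) = 355.9 Hz.
Step 4 — Series Q: Q = ω₀L/R = 2236·0.002/21.5 = 0.208.
Step 5 — 3dB bandwidth: Δω = ω₀/Q = 1.075e+04 rad/s; BW = Δω/(2π) = 1711 Hz.

(a) f₀ = 355.9 Hz  (b) Q = 0.208  (c) BW = 1711 Hz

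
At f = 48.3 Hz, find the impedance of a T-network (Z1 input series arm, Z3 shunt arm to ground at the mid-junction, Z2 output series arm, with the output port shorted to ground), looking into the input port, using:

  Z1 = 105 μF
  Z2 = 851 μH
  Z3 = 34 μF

Step 1 — Angular frequency: ω = 2π·f = 2π·48.3 = 303.5 rad/s.
Step 2 — Component impedances:
  Z1: Z = 1/(jωC) = -j/(ω·C) = 0 - j31.38 Ω
  Z2: Z = jωL = j·303.5·0.000851 = 0 + j0.2583 Ω
  Z3: Z = 1/(jωC) = -j/(ω·C) = 0 - j96.92 Ω
Step 3 — With the output port shorted to ground, the output series arm Z2 runs from the junction to ground; the shunt arm Z3 also runs from the junction to ground. They appear in parallel: Z3 || Z2 = 0 + j0.2589 Ω.
Step 4 — Series with input arm Z1: Z_in = Z1 + (Z3 || Z2) = 0 - j31.12 Ω = 31.12∠-90.0° Ω.

Z = 0 - j31.12 Ω = 31.12∠-90.0° Ω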